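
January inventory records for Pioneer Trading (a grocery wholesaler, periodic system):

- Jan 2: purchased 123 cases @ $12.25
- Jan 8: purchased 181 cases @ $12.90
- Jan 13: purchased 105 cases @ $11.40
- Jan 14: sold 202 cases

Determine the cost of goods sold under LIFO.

COGS = $2,448.30

Jan 14, 202 sold [LIFO — newest first]: 105 @ $11.40 + 97 @ $12.90 = $2,448.30
Ending inventory: 123 @ $12.25 + 84 @ $12.90 = $2,590.35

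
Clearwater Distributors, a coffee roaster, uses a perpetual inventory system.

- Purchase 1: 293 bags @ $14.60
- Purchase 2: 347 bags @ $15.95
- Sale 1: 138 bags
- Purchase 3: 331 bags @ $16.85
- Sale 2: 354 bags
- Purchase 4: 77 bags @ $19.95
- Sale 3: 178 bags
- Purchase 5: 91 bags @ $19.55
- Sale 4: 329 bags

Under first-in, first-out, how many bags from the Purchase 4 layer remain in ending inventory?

49

Sale 1 (138) [FIFO — oldest first]: 138 @ $14.60 = $2,014.80
Sale 2 (354) [FIFO — oldest first]: 155 @ $14.60 + 199 @ $15.95 = $5,437.05
Sale 3 (178) [FIFO — oldest first]: 148 @ $15.95 + 30 @ $16.85 = $2,866.10
Sale 4 (329) [FIFO — oldest first]: 301 @ $16.85 + 28 @ $19.95 = $5,630.45
Total COGS = $2,014.80 + $5,437.05 + $2,866.10 + $5,630.45 = $15,948.40
Ending inventory: 49 @ $19.95 + 91 @ $19.55 = $2,756.60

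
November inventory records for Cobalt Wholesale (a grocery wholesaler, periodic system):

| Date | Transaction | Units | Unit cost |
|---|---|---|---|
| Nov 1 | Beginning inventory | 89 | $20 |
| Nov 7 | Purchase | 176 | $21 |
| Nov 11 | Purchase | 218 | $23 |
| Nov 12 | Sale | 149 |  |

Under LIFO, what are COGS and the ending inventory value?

Nov 12, 149 sold [LIFO — newest first]: 149 @ $23 = $3,427
Ending inventory: 89 @ $20 + 176 @ $21 + 69 @ $23 = $7,063

COGS = $3,427; ending inventory = $7,063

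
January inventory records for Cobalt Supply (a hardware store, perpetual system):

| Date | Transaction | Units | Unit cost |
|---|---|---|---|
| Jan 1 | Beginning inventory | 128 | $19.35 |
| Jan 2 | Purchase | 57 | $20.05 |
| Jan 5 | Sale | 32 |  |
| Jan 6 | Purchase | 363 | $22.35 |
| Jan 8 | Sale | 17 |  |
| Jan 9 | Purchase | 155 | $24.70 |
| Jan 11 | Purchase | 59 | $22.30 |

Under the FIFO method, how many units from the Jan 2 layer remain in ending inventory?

Jan 5, 32 sold [FIFO — oldest first]: 32 @ $19.35 = $619.20
Jan 8, 17 sold [FIFO — oldest first]: 17 @ $19.35 = $328.95
Total COGS = $619.20 + $328.95 = $948.15
Ending inventory: 79 @ $19.35 + 57 @ $20.05 + 363 @ $22.35 + 155 @ $24.70 + 59 @ $22.30 = $15,928.75

57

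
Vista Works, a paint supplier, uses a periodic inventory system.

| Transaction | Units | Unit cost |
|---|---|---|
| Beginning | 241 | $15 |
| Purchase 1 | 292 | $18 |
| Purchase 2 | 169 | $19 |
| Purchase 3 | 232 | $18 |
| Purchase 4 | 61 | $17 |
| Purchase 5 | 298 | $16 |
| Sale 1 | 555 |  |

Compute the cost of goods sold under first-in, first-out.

Sale 1 (555) [FIFO — oldest first]: 241 @ $15 + 292 @ $18 + 22 @ $19 = $9,289
Ending inventory: 147 @ $19 + 232 @ $18 + 61 @ $17 + 298 @ $16 = $12,774

COGS = $9,289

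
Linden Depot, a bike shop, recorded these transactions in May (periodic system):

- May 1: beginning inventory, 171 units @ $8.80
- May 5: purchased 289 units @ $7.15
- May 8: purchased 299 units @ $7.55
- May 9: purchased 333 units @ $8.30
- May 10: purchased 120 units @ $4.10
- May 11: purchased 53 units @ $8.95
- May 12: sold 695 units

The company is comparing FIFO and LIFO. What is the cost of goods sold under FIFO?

COGS = $5,345.40

FIFO COGS: 171 @ $8.80 + 289 @ $7.15 + 235 @ $7.55 = $5,345.40
LIFO COGS: 53 @ $8.95 + 120 @ $4.10 + 333 @ $8.30 + 189 @ $7.55 = $5,157.20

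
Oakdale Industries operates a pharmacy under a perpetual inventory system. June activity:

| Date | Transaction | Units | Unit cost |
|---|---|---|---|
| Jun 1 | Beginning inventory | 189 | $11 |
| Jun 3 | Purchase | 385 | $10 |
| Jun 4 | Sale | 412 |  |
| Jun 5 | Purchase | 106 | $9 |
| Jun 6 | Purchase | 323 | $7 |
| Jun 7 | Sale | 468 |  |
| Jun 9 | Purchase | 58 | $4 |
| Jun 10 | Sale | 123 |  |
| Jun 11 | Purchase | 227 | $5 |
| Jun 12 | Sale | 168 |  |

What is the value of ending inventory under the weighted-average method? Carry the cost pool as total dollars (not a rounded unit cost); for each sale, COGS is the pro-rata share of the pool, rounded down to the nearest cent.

After Jun 1: 189 on hand, pool $2,079.00 (≈ $11.0000 each)
After Jun 3: 574 on hand, pool $5,929.00 (≈ $10.3293 each)
Jun 4, sell 412: 412/574 × $5,929.00 → $4,255.65
After Jun 5: 268 on hand, pool $2,627.35 (≈ $9.8035 each)
After Jun 6: 591 on hand, pool $4,888.35 (≈ $8.2713 each)
Jun 7, sell 468: 468/591 × $4,888.35 → $3,870.97
After Jun 9: 181 on hand, pool $1,249.38 (≈ $6.9027 each)
Jun 10, sell 123: 123/181 × $1,249.38 → $849.02
After Jun 11: 285 on hand, pool $1,535.36 (≈ $5.3872 each)
Jun 12, sell 168: 168/285 × $1,535.36 → $905.05
Total COGS = $4,255.65 + $3,870.97 + $849.02 + $905.05 = $9,880.69
Ending inventory (cost pool remaining) = $630.31

Ending inventory = $630.31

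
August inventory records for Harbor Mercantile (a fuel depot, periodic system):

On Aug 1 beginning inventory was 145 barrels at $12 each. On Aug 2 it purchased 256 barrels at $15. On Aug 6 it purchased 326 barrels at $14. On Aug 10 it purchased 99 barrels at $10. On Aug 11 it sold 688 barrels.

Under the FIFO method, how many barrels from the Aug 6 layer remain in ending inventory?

Aug 11, 688 sold [FIFO — oldest first]: 145 @ $12 + 256 @ $15 + 287 @ $14 = $9,598
Ending inventory: 39 @ $14 + 99 @ $10 = $1,536

39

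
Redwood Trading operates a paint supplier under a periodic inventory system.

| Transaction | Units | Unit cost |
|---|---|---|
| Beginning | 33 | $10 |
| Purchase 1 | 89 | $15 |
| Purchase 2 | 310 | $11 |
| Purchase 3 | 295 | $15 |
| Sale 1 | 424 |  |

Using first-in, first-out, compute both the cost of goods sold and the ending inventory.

Sale 1 (424) [FIFO — oldest first]: 33 @ $10 + 89 @ $15 + 302 @ $11 = $4,987
Ending inventory: 8 @ $11 + 295 @ $15 = $4,513
Check: goods available $9,500 = COGS $4,987 + ending $4,513

COGS = $4,987; ending inventory = $4,513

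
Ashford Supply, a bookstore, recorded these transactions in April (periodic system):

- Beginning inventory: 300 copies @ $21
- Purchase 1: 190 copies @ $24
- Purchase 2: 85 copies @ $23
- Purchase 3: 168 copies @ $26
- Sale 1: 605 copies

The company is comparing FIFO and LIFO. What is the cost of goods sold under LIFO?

COGS = $14,285

FIFO COGS: 300 @ $21 + 190 @ $24 + 85 @ $23 + 30 @ $26 = $13,595
LIFO COGS: 168 @ $26 + 85 @ $23 + 190 @ $24 + 162 @ $21 = $14,285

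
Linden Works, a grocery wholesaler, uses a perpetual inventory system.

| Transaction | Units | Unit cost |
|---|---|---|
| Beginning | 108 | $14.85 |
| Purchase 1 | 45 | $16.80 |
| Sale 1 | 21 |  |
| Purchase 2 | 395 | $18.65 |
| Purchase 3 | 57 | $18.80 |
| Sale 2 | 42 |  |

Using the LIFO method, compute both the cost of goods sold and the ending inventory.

COGS = $1,142.40; ending inventory = $9,655.75

Sale 1 (21) [LIFO — newest first]: 21 @ $16.80 = $352.80
Sale 2 (42) [LIFO — newest first]: 42 @ $18.80 = $789.60
Total COGS = $352.80 + $789.60 = $1,142.40
Ending inventory: 108 @ $14.85 + 24 @ $16.80 + 395 @ $18.65 + 15 @ $18.80 = $9,655.75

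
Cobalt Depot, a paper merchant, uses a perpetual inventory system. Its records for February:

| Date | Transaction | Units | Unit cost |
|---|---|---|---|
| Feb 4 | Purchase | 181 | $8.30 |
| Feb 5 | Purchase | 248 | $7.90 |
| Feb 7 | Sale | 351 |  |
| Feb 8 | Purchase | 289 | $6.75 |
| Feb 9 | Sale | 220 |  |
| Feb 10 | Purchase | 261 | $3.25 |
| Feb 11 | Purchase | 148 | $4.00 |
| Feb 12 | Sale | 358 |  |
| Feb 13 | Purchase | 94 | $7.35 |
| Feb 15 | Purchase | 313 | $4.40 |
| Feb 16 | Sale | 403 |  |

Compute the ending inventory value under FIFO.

Feb 7, 351 sold [FIFO — oldest first]: 181 @ $8.30 + 170 @ $7.90 = $2,845.30
Feb 9, 220 sold [FIFO — oldest first]: 78 @ $7.90 + 142 @ $6.75 = $1,574.70
Feb 12, 358 sold [FIFO — oldest first]: 147 @ $6.75 + 211 @ $3.25 = $1,678.00
Feb 16, 403 sold [FIFO — oldest first]: 50 @ $3.25 + 148 @ $4.00 + 94 @ $7.35 + 111 @ $4.40 = $1,933.80
Total COGS = $2,845.30 + $1,574.70 + $1,678.00 + $1,933.80 = $8,031.80
Ending inventory: 202 @ $4.40 = $888.80
Check: goods available $8,920.60 = COGS $8,031.80 + ending $888.80

Ending inventory = $888.80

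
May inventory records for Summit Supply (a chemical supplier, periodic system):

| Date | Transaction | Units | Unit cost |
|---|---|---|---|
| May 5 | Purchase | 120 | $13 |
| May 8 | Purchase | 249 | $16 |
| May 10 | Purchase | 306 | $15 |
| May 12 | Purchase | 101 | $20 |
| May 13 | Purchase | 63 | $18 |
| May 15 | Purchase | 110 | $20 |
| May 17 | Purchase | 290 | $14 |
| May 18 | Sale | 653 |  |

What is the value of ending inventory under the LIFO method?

Ending inventory = $8,799

May 18, 653 sold [LIFO — newest first]: 290 @ $14 + 110 @ $20 + 63 @ $18 + 101 @ $20 + 89 @ $15 = $10,749
Ending inventory: 120 @ $13 + 249 @ $16 + 217 @ $15 = $8,799
Check: goods available $19,548 = COGS $10,749 + ending $8,799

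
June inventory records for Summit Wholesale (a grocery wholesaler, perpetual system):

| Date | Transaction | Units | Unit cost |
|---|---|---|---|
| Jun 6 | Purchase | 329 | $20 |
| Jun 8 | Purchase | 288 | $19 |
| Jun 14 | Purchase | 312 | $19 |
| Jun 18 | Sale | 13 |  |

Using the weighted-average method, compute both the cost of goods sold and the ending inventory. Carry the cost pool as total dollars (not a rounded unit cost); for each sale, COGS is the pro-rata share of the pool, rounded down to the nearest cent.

After Jun 6: 329 on hand, pool $6,580.00 (≈ $20.0000 each)
After Jun 8: 617 on hand, pool $12,052.00 (≈ $19.5332 each)
After Jun 14: 929 on hand, pool $17,980.00 (≈ $19.3541 each)
Jun 18, sell 13: 13/929 × $17,980.00 → $251.60
Ending inventory (cost pool remaining) = $17,728.40

COGS = $251.60; ending inventory = $17,728.40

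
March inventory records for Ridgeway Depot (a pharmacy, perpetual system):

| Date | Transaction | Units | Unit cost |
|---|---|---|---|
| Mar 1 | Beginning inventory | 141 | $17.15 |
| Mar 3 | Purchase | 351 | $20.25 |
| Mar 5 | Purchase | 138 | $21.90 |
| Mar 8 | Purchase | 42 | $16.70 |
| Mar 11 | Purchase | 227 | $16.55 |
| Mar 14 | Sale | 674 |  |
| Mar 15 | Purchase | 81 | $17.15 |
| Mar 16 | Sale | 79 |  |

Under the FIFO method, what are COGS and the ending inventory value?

COGS = $14,590.05; ending inventory = $3,805.45

Mar 14, 674 sold [FIFO — oldest first]: 141 @ $17.15 + 351 @ $20.25 + 138 @ $21.90 + 42 @ $16.70 + 2 @ $16.55 = $13,282.60
Mar 16, 79 sold [FIFO — oldest first]: 79 @ $16.55 = $1,307.45
Total COGS = $13,282.60 + $1,307.45 = $14,590.05
Ending inventory: 146 @ $16.55 + 81 @ $17.15 = $3,805.45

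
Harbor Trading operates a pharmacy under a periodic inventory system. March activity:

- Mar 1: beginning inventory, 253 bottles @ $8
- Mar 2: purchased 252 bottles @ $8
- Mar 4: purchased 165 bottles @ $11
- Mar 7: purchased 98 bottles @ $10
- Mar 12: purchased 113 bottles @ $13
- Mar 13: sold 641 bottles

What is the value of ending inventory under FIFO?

Ending inventory = $2,768

Mar 13, 641 sold [FIFO — oldest first]: 253 @ $8 + 252 @ $8 + 136 @ $11 = $5,536
Ending inventory: 29 @ $11 + 98 @ $10 + 113 @ $13 = $2,768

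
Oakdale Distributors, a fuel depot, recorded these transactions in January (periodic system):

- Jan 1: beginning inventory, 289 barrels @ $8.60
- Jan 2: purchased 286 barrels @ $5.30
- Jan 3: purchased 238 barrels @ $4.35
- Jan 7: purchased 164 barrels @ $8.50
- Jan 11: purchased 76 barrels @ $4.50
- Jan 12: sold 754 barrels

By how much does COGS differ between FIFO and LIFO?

FIFO COGS: 289 @ $8.60 + 286 @ $5.30 + 179 @ $4.35 = $4,779.85
LIFO COGS: 76 @ $4.50 + 164 @ $8.50 + 238 @ $4.35 + 276 @ $5.30 = $4,234.10
Difference = |$4,779.85 − $4,234.10| = $545.75

$545.75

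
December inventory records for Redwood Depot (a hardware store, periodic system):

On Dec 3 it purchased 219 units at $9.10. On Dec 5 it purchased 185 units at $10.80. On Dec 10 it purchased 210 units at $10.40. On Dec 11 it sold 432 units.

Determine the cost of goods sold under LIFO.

Dec 11, 432 sold [LIFO — newest first]: 210 @ $10.40 + 185 @ $10.80 + 37 @ $9.10 = $4,518.70
Ending inventory: 182 @ $9.10 = $1,656.20

COGS = $4,518.70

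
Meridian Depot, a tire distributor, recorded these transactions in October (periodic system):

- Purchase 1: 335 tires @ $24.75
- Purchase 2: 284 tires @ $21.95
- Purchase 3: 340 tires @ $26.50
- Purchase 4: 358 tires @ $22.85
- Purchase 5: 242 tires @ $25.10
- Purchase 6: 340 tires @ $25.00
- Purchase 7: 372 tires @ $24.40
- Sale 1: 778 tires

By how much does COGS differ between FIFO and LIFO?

$494.85

FIFO COGS: 335 @ $24.75 + 284 @ $21.95 + 159 @ $26.50 = $18,738.55
LIFO COGS: 372 @ $24.40 + 340 @ $25.00 + 66 @ $25.10 = $19,233.40
Difference = |$18,738.55 − $19,233.40| = $494.85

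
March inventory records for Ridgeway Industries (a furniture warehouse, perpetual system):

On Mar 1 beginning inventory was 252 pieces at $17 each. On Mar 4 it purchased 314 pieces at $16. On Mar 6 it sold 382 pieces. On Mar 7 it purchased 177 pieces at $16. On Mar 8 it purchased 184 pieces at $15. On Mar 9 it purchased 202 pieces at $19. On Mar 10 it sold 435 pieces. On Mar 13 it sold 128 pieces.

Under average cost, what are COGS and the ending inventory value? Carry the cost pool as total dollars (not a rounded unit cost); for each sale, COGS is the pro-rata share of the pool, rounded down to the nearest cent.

COGS = $15,669.87; ending inventory = $3,068.13

After Mar 1: 252 on hand, pool $4,284.00 (≈ $17.0000 each)
After Mar 4: 566 on hand, pool $9,308.00 (≈ $16.4452 each)
Mar 6, sell 382: 382/566 × $9,308.00 → $6,282.07
After Mar 7: 361 on hand, pool $5,857.93 (≈ $16.2270 each)
After Mar 8: 545 on hand, pool $8,617.93 (≈ $15.8127 each)
After Mar 9: 747 on hand, pool $12,455.93 (≈ $16.6746 each)
Mar 10, sell 435: 435/747 × $12,455.93 → $7,253.45
Mar 13, sell 128: 128/312 × $5,202.48 → $2,134.35
Total COGS = $6,282.07 + $7,253.45 + $2,134.35 = $15,669.87
Ending inventory (cost pool remaining) = $3,068.13
Check: goods available $18,738.00 = COGS $15,669.87 + ending $3,068.13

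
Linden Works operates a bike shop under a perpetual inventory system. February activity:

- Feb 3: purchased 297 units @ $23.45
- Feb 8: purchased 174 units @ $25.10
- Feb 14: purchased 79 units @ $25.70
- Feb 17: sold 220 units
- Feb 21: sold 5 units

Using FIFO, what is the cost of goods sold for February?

COGS = $5,276.25

Feb 17, 220 sold [FIFO — oldest first]: 220 @ $23.45 = $5,159.00
Feb 21, 5 sold [FIFO — oldest first]: 5 @ $23.45 = $117.25
Total COGS = $5,159.00 + $117.25 = $5,276.25
Ending inventory: 72 @ $23.45 + 174 @ $25.10 + 79 @ $25.70 = $8,086.10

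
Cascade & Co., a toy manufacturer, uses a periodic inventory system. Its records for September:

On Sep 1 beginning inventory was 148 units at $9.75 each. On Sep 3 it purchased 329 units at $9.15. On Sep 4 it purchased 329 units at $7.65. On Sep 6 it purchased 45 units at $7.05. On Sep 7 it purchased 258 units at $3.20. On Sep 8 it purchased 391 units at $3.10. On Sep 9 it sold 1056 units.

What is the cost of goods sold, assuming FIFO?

COGS = $7,943.45

Sep 9, 1056 sold [FIFO — oldest first]: 148 @ $9.75 + 329 @ $9.15 + 329 @ $7.65 + 45 @ $7.05 + 205 @ $3.20 = $7,943.45
Ending inventory: 53 @ $3.20 + 391 @ $3.10 = $1,381.70
Check: goods available $9,325.15 = COGS $7,943.45 + ending $1,381.70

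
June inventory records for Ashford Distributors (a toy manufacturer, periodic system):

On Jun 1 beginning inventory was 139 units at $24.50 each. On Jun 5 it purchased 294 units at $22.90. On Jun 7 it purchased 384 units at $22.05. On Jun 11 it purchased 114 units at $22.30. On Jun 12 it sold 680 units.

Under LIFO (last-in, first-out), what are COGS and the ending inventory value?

COGS = $15,177.20; ending inventory = $5,970.30

Jun 12, 680 sold [LIFO — newest first]: 114 @ $22.30 + 384 @ $22.05 + 182 @ $22.90 = $15,177.20
Ending inventory: 139 @ $24.50 + 112 @ $22.90 = $5,970.30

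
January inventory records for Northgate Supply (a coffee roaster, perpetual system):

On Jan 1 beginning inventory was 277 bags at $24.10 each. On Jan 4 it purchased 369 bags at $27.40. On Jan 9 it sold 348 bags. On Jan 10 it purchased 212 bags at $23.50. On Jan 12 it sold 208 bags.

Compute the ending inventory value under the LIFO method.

Jan 9, 348 sold [LIFO — newest first]: 348 @ $27.40 = $9,535.20
Jan 12, 208 sold [LIFO — newest first]: 208 @ $23.50 = $4,888.00
Total COGS = $9,535.20 + $4,888.00 = $14,423.20
Ending inventory: 277 @ $24.10 + 21 @ $27.40 + 4 @ $23.50 = $7,345.10

Ending inventory = $7,345.10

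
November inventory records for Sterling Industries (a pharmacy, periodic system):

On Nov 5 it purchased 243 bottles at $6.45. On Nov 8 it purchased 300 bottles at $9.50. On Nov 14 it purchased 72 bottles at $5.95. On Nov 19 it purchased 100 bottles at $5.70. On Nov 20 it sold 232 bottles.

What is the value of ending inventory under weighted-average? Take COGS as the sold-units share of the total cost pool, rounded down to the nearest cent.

Ending inventory = $3,658.48

Nov 20, sell 232: 232/715 × $5,415.75 → $1,757.27
Ending inventory (cost pool remaining) = $3,658.48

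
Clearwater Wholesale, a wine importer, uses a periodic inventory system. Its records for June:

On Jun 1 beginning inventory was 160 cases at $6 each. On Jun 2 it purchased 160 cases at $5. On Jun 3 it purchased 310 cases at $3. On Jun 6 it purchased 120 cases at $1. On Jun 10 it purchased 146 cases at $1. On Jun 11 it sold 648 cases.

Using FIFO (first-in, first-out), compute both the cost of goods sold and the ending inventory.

Jun 11, 648 sold [FIFO — oldest first]: 160 @ $6 + 160 @ $5 + 310 @ $3 + 18 @ $1 = $2,708
Ending inventory: 102 @ $1 + 146 @ $1 = $248

COGS = $2,708; ending inventory = $248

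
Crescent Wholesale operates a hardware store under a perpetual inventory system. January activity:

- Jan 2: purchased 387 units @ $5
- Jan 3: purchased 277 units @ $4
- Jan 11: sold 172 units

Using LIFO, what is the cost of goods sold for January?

COGS = $688

Jan 11, 172 sold [LIFO — newest first]: 172 @ $4 = $688
Ending inventory: 387 @ $5 + 105 @ $4 = $2,355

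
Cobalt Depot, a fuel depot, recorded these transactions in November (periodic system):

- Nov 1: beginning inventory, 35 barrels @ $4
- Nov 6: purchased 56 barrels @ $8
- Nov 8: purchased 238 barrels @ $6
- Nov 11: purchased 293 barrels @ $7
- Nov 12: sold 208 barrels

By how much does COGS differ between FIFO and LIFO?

$166

FIFO COGS: 35 @ $4 + 56 @ $8 + 117 @ $6 = $1,290
LIFO COGS: 208 @ $7 = $1,456
Difference = |$1,290 − $1,456| = $166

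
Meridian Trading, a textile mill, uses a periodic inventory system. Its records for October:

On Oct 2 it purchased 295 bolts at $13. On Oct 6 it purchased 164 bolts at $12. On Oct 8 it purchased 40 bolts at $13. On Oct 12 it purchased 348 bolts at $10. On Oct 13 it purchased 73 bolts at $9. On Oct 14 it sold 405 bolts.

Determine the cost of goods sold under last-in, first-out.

Oct 14, 405 sold [LIFO — newest first]: 73 @ $9 + 332 @ $10 = $3,977
Ending inventory: 295 @ $13 + 164 @ $12 + 40 @ $13 + 16 @ $10 = $6,483

COGS = $3,977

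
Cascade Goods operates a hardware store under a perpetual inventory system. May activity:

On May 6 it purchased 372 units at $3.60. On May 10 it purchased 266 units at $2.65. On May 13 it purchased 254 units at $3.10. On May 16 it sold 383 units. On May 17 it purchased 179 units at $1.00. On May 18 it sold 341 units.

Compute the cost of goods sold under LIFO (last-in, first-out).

COGS = $1,761.30

May 16, 383 sold [LIFO — newest first]: 254 @ $3.10 + 129 @ $2.65 = $1,129.25
May 18, 341 sold [LIFO — newest first]: 179 @ $1.00 + 137 @ $2.65 + 25 @ $3.60 = $632.05
Total COGS = $1,129.25 + $632.05 = $1,761.30
Ending inventory: 347 @ $3.60 = $1,249.20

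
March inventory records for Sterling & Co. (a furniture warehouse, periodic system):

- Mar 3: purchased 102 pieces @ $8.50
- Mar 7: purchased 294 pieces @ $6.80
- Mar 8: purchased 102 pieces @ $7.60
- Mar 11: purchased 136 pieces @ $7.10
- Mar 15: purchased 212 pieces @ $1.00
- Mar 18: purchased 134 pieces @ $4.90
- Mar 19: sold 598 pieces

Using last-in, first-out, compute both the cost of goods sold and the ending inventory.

Mar 19, 598 sold [LIFO — newest first]: 134 @ $4.90 + 212 @ $1.00 + 136 @ $7.10 + 102 @ $7.60 + 14 @ $6.80 = $2,704.60
Ending inventory: 102 @ $8.50 + 280 @ $6.80 = $2,771.00

COGS = $2,704.60; ending inventory = $2,771.00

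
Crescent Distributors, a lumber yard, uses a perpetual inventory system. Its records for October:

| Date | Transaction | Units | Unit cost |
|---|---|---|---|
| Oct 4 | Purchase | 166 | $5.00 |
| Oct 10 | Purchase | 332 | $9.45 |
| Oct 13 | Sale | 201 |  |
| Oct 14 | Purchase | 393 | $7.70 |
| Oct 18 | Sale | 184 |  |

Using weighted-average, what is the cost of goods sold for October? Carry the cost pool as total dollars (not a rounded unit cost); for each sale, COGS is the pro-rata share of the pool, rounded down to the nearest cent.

COGS = $3,039.22

After Oct 4: 166 on hand, pool $830.00 (≈ $5.0000 each)
After Oct 10: 498 on hand, pool $3,967.40 (≈ $7.9667 each)
Oct 13, sell 201: 201/498 × $3,967.40 → $1,601.30
After Oct 14: 690 on hand, pool $5,392.20 (≈ $7.8148 each)
Oct 18, sell 184: 184/690 × $5,392.20 → $1,437.92
Total COGS = $1,601.30 + $1,437.92 = $3,039.22
Ending inventory (cost pool remaining) = $3,954.28
Check: goods available $6,993.50 = COGS $3,039.22 + ending $3,954.28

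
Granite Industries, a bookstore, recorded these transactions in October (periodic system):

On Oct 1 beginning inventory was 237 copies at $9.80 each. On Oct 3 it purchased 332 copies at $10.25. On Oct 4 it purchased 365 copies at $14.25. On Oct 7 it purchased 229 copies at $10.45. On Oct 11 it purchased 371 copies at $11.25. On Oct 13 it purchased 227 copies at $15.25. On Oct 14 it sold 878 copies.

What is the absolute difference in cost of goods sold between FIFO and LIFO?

FIFO COGS: 237 @ $9.80 + 332 @ $10.25 + 309 @ $14.25 = $10,128.85
LIFO COGS: 227 @ $15.25 + 371 @ $11.25 + 229 @ $10.45 + 51 @ $14.25 = $10,755.30
Difference = |$10,128.85 − $10,755.30| = $626.45

$626.45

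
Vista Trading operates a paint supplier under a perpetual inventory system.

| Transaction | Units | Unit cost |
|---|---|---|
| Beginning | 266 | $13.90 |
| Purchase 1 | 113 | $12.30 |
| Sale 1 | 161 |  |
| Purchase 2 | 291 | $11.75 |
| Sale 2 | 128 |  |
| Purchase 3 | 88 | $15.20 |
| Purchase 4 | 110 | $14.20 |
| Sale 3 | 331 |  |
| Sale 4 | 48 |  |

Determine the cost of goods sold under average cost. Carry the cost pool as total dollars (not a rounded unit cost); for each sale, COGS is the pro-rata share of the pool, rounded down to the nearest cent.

After Beginning: 266 on hand, pool $3,697.40 (≈ $13.9000 each)
After Purchase 1: 379 on hand, pool $5,087.30 (≈ $13.4230 each)
Sale 1, sell 161: 161/379 × $5,087.30 → $2,161.09
After Purchase 2: 509 on hand, pool $6,345.46 (≈ $12.4665 each)
Sale 2, sell 128: 128/509 × $6,345.46 → $1,595.71
After Purchase 3: 469 on hand, pool $6,087.35 (≈ $12.9794 each)
After Purchase 4: 579 on hand, pool $7,649.35 (≈ $13.2113 each)
Sale 3, sell 331: 331/579 × $7,649.35 → $4,372.94
Sale 4, sell 48: 48/248 × $3,276.41 → $634.14
Total COGS = $2,161.09 + $1,595.71 + $4,372.94 + $634.14 = $8,763.88
Ending inventory (cost pool remaining) = $2,642.27

COGS = $8,763.88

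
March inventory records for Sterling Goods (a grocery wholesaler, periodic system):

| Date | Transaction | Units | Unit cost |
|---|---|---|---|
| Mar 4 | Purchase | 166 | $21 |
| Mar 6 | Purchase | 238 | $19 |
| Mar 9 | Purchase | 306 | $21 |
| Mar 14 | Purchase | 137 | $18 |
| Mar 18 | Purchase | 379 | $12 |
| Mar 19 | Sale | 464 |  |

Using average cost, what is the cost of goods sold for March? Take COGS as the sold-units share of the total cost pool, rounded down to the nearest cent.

COGS = $8,117.35

Mar 19, sell 464: 464/1226 × $21,448.00 → $8,117.35
Ending inventory (cost pool remaining) = $13,330.65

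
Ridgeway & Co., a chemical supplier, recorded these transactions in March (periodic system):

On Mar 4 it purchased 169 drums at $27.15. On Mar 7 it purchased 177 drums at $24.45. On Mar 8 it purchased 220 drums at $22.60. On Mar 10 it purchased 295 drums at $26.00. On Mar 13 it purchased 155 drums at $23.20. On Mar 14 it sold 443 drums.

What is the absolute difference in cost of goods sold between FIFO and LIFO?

$24.20

FIFO COGS: 169 @ $27.15 + 177 @ $24.45 + 97 @ $22.60 = $11,108.20
LIFO COGS: 155 @ $23.20 + 288 @ $26.00 = $11,084.00
Difference = |$11,108.20 − $11,084.00| = $24.20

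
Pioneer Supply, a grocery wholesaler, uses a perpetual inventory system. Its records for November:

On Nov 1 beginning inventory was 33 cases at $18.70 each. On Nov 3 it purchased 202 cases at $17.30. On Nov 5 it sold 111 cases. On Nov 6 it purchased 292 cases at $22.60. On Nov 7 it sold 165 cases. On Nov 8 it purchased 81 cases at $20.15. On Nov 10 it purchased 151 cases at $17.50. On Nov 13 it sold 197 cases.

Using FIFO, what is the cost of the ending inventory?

Ending inventory = $5,495.05

Nov 5, 111 sold [FIFO — oldest first]: 33 @ $18.70 + 78 @ $17.30 = $1,966.50
Nov 7, 165 sold [FIFO — oldest first]: 124 @ $17.30 + 41 @ $22.60 = $3,071.80
Nov 13, 197 sold [FIFO — oldest first]: 197 @ $22.60 = $4,452.20
Total COGS = $1,966.50 + $3,071.80 + $4,452.20 = $9,490.50
Ending inventory: 54 @ $22.60 + 81 @ $20.15 + 151 @ $17.50 = $5,495.05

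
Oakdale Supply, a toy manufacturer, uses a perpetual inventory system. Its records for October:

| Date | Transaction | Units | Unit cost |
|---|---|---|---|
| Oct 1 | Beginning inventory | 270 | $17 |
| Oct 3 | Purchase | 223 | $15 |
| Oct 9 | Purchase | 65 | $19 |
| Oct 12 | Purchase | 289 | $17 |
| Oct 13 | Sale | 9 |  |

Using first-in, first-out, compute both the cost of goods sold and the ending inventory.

COGS = $153; ending inventory = $13,930

Oct 13, 9 sold [FIFO — oldest first]: 9 @ $17 = $153
Ending inventory: 261 @ $17 + 223 @ $15 + 65 @ $19 + 289 @ $17 = $13,930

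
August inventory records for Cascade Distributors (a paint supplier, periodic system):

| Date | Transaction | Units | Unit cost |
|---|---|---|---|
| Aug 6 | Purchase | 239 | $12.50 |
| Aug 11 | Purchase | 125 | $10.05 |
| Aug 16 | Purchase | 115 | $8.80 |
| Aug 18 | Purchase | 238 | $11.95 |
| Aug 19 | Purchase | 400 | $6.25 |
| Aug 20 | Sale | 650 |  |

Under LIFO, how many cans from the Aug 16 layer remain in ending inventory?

Aug 20, 650 sold [LIFO — newest first]: 400 @ $6.25 + 238 @ $11.95 + 12 @ $8.80 = $5,449.70
Ending inventory: 239 @ $12.50 + 125 @ $10.05 + 103 @ $8.80 = $5,150.15

103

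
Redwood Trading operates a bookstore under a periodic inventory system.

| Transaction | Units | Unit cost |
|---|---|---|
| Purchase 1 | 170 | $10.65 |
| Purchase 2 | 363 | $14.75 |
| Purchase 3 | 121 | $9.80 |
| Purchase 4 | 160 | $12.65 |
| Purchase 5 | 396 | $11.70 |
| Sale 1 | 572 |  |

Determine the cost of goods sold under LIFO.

COGS = $6,814.00

Sale 1 (572) [LIFO — newest first]: 396 @ $11.70 + 160 @ $12.65 + 16 @ $9.80 = $6,814.00
Ending inventory: 170 @ $10.65 + 363 @ $14.75 + 105 @ $9.80 = $8,193.75
Check: goods available $15,007.75 = COGS $6,814.00 + ending $8,193.75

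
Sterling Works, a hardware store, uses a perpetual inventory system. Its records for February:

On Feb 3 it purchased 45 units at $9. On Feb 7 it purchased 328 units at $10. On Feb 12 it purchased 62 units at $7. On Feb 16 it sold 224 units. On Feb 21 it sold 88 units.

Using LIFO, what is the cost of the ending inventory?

Feb 16, 224 sold [LIFO — newest first]: 62 @ $7 + 162 @ $10 = $2,054
Feb 21, 88 sold [LIFO — newest first]: 88 @ $10 = $880
Total COGS = $2,054 + $880 = $2,934
Ending inventory: 45 @ $9 + 78 @ $10 = $1,185

Ending inventory = $1,185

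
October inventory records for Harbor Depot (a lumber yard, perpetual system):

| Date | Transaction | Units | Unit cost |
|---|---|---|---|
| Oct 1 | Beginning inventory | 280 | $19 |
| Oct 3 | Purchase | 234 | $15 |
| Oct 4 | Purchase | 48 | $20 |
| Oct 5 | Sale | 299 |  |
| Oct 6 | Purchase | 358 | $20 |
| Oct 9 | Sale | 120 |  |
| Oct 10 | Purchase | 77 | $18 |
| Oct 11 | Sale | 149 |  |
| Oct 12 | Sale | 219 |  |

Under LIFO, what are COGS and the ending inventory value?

COGS = $14,346; ending inventory = $3,990

Oct 5, 299 sold [LIFO — newest first]: 48 @ $20 + 234 @ $15 + 17 @ $19 = $4,793
Oct 9, 120 sold [LIFO — newest first]: 120 @ $20 = $2,400
Oct 11, 149 sold [LIFO — newest first]: 77 @ $18 + 72 @ $20 = $2,826
Oct 12, 219 sold [LIFO — newest first]: 166 @ $20 + 53 @ $19 = $4,327
Total COGS = $4,793 + $2,400 + $2,826 + $4,327 = $14,346
Ending inventory: 210 @ $19 = $3,990
Check: goods available $18,336 = COGS $14,346 + ending $3,990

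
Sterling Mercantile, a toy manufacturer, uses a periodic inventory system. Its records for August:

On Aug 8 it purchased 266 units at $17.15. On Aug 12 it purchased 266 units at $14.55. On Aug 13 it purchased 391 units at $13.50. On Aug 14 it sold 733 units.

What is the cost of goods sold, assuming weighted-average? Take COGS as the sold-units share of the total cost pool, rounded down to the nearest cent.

Aug 14, sell 733: 733/923 × $13,710.70 → $10,888.34
Ending inventory (cost pool remaining) = $2,822.36
Check: goods available $13,710.70 = COGS $10,888.34 + ending $2,822.36

COGS = $10,888.34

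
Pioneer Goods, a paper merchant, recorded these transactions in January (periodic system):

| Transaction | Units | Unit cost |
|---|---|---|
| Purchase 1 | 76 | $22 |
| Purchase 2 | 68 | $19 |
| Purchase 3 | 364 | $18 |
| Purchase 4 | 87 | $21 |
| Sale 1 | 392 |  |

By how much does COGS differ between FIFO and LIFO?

$111

FIFO COGS: 76 @ $22 + 68 @ $19 + 248 @ $18 = $7,428
LIFO COGS: 87 @ $21 + 305 @ $18 = $7,317
Difference = |$7,428 − $7,317| = $111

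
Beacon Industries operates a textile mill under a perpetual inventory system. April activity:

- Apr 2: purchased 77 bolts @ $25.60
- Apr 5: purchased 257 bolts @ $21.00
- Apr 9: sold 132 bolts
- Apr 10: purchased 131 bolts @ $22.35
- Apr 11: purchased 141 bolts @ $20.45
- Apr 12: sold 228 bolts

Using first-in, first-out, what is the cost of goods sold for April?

COGS = $7,949.30

Apr 9, 132 sold [FIFO — oldest first]: 77 @ $25.60 + 55 @ $21.00 = $3,126.20
Apr 12, 228 sold [FIFO — oldest first]: 202 @ $21.00 + 26 @ $22.35 = $4,823.10
Total COGS = $3,126.20 + $4,823.10 = $7,949.30
Ending inventory: 105 @ $22.35 + 141 @ $20.45 = $5,230.20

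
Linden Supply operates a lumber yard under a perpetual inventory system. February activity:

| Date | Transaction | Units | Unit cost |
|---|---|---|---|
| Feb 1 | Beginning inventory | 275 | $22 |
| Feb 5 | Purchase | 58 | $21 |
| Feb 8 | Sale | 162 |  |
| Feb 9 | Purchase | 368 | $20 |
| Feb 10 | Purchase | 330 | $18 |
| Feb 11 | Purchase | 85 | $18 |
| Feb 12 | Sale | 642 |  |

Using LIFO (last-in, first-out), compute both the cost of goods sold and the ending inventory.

COGS = $15,516; ending inventory = $6,582

Feb 8, 162 sold [LIFO — newest first]: 58 @ $21 + 104 @ $22 = $3,506
Feb 12, 642 sold [LIFO — newest first]: 85 @ $18 + 330 @ $18 + 227 @ $20 = $12,010
Total COGS = $3,506 + $12,010 = $15,516
Ending inventory: 171 @ $22 + 141 @ $20 = $6,582
Check: goods available $22,098 = COGS $15,516 + ending $6,582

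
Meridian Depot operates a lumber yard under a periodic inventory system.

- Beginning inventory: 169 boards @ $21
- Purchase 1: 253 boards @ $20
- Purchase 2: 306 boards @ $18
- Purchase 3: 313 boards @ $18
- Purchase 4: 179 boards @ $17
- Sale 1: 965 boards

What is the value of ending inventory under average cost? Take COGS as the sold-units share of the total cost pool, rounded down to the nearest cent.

Ending inventory = $4,764.32

Sale 1, sell 965: 965/1220 × $22,794.00 → $18,029.68
Ending inventory (cost pool remaining) = $4,764.32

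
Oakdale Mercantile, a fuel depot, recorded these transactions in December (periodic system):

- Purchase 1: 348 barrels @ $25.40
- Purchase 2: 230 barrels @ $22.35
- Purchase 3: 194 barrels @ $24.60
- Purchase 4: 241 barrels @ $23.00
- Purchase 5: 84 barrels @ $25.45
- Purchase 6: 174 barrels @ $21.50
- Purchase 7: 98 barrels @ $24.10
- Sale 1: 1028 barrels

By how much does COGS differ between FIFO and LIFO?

$802.55

FIFO COGS: 348 @ $25.40 + 230 @ $22.35 + 194 @ $24.60 + 241 @ $23.00 + 15 @ $25.45 = $24,676.85
LIFO COGS: 98 @ $24.10 + 174 @ $21.50 + 84 @ $25.45 + 241 @ $23.00 + 194 @ $24.60 + 230 @ $22.35 + 7 @ $25.40 = $23,874.30
Difference = |$24,676.85 − $23,874.30| = $802.55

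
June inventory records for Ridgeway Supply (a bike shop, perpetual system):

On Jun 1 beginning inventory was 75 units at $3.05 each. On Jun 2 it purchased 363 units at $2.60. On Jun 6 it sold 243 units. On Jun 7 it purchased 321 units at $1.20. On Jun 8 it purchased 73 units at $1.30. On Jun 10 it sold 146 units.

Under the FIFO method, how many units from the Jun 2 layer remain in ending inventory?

Jun 6, 243 sold [FIFO — oldest first]: 75 @ $3.05 + 168 @ $2.60 = $665.55
Jun 10, 146 sold [FIFO — oldest first]: 146 @ $2.60 = $379.60
Total COGS = $665.55 + $379.60 = $1,045.15
Ending inventory: 49 @ $2.60 + 321 @ $1.20 + 73 @ $1.30 = $607.50

49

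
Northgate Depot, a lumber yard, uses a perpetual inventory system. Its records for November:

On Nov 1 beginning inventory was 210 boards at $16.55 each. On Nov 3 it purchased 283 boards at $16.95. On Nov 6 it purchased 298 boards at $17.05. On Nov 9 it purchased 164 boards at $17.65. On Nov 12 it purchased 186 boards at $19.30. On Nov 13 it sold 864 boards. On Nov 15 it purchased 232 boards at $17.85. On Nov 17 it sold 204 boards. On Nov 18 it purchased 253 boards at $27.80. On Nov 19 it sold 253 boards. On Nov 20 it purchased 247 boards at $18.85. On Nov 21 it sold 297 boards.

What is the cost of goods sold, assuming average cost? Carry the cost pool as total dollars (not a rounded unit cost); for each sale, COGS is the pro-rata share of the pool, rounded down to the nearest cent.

After Nov 1: 210 on hand, pool $3,475.50 (≈ $16.5500 each)
After Nov 3: 493 on hand, pool $8,272.35 (≈ $16.7796 each)
After Nov 6: 791 on hand, pool $13,353.25 (≈ $16.8815 each)
After Nov 9: 955 on hand, pool $16,247.85 (≈ $17.0135 each)
After Nov 12: 1141 on hand, pool $19,837.65 (≈ $17.3862 each)
Nov 13, sell 864: 864/1141 × $19,837.65 → $15,021.67
After Nov 15: 509 on hand, pool $8,957.18 (≈ $17.5976 each)
Nov 17, sell 204: 204/509 × $8,957.18 → $3,589.91
After Nov 18: 558 on hand, pool $12,400.67 (≈ $22.2234 each)
Nov 19, sell 253: 253/558 × $12,400.67 → $5,622.52
After Nov 20: 552 on hand, pool $11,434.10 (≈ $20.7139 each)
Nov 21, sell 297: 297/552 × $11,434.10 → $6,152.04
Total COGS = $15,021.67 + $3,589.91 + $5,622.52 + $6,152.04 = $30,386.14
Ending inventory (cost pool remaining) = $5,282.06

COGS = $30,386.14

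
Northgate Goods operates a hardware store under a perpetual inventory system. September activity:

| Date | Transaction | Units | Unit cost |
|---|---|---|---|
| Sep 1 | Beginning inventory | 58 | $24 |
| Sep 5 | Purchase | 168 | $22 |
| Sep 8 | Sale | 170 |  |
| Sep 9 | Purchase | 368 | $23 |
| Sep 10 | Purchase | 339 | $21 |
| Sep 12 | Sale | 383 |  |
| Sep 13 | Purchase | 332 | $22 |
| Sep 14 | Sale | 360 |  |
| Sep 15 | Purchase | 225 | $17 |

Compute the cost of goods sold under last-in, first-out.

Sep 8, 170 sold [LIFO — newest first]: 168 @ $22 + 2 @ $24 = $3,744
Sep 12, 383 sold [LIFO — newest first]: 339 @ $21 + 44 @ $23 = $8,131
Sep 14, 360 sold [LIFO — newest first]: 332 @ $22 + 28 @ $23 = $7,948
Total COGS = $3,744 + $8,131 + $7,948 = $19,823
Ending inventory: 56 @ $24 + 296 @ $23 + 225 @ $17 = $11,977
Check: goods available $31,800 = COGS $19,823 + ending $11,977

COGS = $19,823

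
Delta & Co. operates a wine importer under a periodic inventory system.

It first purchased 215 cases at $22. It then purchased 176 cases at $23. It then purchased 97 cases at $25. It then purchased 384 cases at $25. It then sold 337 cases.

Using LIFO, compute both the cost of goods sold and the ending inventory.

COGS = $8,425; ending inventory = $12,378

Sale 1 (337) [LIFO — newest first]: 337 @ $25 = $8,425
Ending inventory: 215 @ $22 + 176 @ $23 + 97 @ $25 + 47 @ $25 = $12,378
Check: goods available $20,803 = COGS $8,425 + ending $12,378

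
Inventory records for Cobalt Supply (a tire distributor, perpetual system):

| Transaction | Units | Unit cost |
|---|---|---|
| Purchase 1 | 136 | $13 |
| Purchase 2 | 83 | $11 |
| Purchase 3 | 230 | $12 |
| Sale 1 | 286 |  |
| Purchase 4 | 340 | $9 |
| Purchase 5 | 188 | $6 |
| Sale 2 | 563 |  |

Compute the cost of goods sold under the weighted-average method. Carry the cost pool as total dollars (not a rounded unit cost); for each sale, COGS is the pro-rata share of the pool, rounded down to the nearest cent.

COGS = $8,487.32

After Purchase 1: 136 on hand, pool $1,768.00 (≈ $13.0000 each)
After Purchase 2: 219 on hand, pool $2,681.00 (≈ $12.2420 each)
After Purchase 3: 449 on hand, pool $5,441.00 (≈ $12.1180 each)
Sale 1, sell 286: 286/449 × $5,441.00 → $3,465.75
After Purchase 4: 503 on hand, pool $5,035.25 (≈ $10.0104 each)
After Purchase 5: 691 on hand, pool $6,163.25 (≈ $8.9193 each)
Sale 2, sell 563: 563/691 × $6,163.25 → $5,021.57
Total COGS = $3,465.75 + $5,021.57 = $8,487.32
Ending inventory (cost pool remaining) = $1,141.68
Check: goods available $9,629.00 = COGS $8,487.32 + ending $1,141.68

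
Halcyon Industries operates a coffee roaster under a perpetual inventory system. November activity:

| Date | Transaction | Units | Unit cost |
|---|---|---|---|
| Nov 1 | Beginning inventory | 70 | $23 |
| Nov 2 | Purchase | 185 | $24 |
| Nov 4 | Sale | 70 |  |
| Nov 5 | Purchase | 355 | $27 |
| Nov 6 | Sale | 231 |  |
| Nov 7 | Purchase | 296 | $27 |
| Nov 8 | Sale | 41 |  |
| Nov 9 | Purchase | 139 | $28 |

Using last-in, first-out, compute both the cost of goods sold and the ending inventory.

COGS = $9,024; ending inventory = $18,495

Nov 4, 70 sold [LIFO — newest first]: 70 @ $24 = $1,680
Nov 6, 231 sold [LIFO — newest first]: 231 @ $27 = $6,237
Nov 8, 41 sold [LIFO — newest first]: 41 @ $27 = $1,107
Total COGS = $1,680 + $6,237 + $1,107 = $9,024
Ending inventory: 70 @ $23 + 115 @ $24 + 124 @ $27 + 255 @ $27 + 139 @ $28 = $18,495
Check: goods available $27,519 = COGS $9,024 + ending $18,495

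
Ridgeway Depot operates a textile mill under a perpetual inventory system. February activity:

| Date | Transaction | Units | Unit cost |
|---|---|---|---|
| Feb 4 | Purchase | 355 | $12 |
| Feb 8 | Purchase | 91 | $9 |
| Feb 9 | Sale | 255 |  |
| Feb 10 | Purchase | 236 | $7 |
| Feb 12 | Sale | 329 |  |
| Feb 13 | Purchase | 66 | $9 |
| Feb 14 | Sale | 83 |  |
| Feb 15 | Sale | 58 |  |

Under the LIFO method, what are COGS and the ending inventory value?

COGS = $7,049; ending inventory = $276

Feb 9, 255 sold [LIFO — newest first]: 91 @ $9 + 164 @ $12 = $2,787
Feb 12, 329 sold [LIFO — newest first]: 236 @ $7 + 93 @ $12 = $2,768
Feb 14, 83 sold [LIFO — newest first]: 66 @ $9 + 17 @ $12 = $798
Feb 15, 58 sold [LIFO — newest first]: 58 @ $12 = $696
Total COGS = $2,787 + $2,768 + $798 + $696 = $7,049
Ending inventory: 23 @ $12 = $276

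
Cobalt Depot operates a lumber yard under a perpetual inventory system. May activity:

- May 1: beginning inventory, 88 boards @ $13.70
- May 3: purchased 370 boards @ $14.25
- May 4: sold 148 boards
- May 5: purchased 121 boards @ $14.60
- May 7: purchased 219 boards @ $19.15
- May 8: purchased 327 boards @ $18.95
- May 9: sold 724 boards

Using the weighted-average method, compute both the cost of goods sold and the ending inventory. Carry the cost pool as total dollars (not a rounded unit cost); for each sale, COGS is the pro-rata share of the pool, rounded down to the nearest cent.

After May 1: 88 on hand, pool $1,205.60 (≈ $13.7000 each)
After May 3: 458 on hand, pool $6,478.10 (≈ $14.1443 each)
May 4, sell 148: 148/458 × $6,478.10 → $2,093.35
After May 5: 431 on hand, pool $6,151.35 (≈ $14.2723 each)
After May 7: 650 on hand, pool $10,345.20 (≈ $15.9157 each)
After May 8: 977 on hand, pool $16,541.85 (≈ $16.9313 each)
May 9, sell 724: 724/977 × $16,541.85 → $12,258.23
Total COGS = $2,093.35 + $12,258.23 = $14,351.58
Ending inventory (cost pool remaining) = $4,283.62
Check: goods available $18,635.20 = COGS $14,351.58 + ending $4,283.62

COGS = $14,351.58; ending inventory = $4,283.62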